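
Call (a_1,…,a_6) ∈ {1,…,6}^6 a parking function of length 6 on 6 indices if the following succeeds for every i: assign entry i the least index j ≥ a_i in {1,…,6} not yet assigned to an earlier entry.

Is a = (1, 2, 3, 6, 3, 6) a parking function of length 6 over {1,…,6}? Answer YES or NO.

NO

Rearranged: b = (1, 2, 3, 3, 6, 6).
  b_1=1 ≤ 1
  b_2=2 ≤ 2
  b_3=3 ≤ 3
  b_4=3 ≤ 4
  b_5=6 > 5
  fails at i=5 ⇒ NO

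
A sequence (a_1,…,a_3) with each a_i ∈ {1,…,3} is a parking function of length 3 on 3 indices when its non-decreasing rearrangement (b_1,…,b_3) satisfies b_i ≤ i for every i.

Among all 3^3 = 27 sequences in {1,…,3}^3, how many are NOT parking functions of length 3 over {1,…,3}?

11

Count = (3−3+1)·(3+1)^(3−1) = 1 · 16 = 16 [KW]
E.g. (3,3,3) → sorted (3,3,3): b_1=3>1, not a PF.
So 27 − 16 = 11 fail.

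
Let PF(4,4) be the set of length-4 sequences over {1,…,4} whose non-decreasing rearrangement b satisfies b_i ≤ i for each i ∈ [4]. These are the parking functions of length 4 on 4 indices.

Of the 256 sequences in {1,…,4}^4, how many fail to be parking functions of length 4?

|PF(4,4)| = 1·5^3 = 1×125 = 125 (Pollak)
E.g. (4,2,4,4) → sorted (2,4,4,4): b_1=2>1, not a PF.
4^4 − 125 = 256 − 125 = 131

131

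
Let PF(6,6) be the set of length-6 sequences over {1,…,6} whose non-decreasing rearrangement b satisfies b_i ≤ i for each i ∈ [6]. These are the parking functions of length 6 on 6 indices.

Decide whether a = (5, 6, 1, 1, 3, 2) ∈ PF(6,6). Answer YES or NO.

Order a: b = (1, 1, 2, 3, 5, 6).
  b_1=1 ≤ 1
  b_2=1 ≤ 2
  b_3=2 ≤ 3
  b_4=3 ≤ 4
  b_5=5 ≤ 5
  b_6=6 ≤ 6
All bounds hold ⇒ YES

YES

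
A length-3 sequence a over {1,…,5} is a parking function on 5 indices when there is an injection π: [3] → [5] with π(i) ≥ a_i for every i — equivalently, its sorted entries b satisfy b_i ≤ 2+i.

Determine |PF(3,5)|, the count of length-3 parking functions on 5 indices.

|PF(3,5)| = 3·6^2 = 3·36 = 108 [KW]
One tuple (3,1,5) → sorted (1,3,5): b_i ≤ 2+i ∀i, a PF.

108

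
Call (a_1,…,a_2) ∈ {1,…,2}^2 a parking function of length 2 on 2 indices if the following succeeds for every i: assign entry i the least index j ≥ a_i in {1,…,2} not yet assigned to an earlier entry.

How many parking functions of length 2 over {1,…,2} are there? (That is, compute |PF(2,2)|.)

#PF = (2−2+1)·(2+1)^(2−1) = 1·3 = 3 (Konheim–Weiss)
E.g. (2,1) → sorted (1,2): b_i ≤ i ∀i, a PF.

3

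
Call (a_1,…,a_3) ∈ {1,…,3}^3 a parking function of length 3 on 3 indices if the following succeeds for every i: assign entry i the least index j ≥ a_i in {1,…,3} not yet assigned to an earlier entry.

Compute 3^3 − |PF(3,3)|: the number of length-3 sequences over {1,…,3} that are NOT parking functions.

#PF = (3−3+1)·(3+1)^(3−1) = 1·16 = 16 (Pollak)
Example (3,3,2) → sorted (2,3,3): b_1=2>1, not a PF.
3^3 − 16 = 27 − 16 = 11

11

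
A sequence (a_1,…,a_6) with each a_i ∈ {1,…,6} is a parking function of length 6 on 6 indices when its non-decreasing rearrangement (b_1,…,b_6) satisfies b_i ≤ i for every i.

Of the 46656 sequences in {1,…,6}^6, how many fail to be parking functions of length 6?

29849

|PF(6,6)| = (6+1−6)·(6+1)^{6−1} = 1×16807 = 16807 [KW]
One tuple (6,5,4,5,3,3) → sorted (3,3,4,5,5,6): b_1=3>1, not a PF.
Total 46656; non-PF = 46656−16807 = 29849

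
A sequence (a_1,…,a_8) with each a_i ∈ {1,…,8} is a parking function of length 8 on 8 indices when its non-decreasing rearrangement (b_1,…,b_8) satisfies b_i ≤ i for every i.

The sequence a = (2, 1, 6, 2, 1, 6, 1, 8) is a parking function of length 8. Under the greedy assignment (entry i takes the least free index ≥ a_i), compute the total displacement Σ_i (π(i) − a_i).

9

Σπ = 36 ({1..8} each once); Σa = 2+1+6+2+1+6+1+8 = 27; disp = 36−27 = 9.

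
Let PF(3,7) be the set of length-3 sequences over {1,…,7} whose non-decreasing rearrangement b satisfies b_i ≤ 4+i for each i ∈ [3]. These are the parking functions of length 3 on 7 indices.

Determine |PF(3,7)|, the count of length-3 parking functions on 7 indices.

320

Count = (7+1−3)·(7+1)^{3−1} = 5×64 = 320 (Pollak)
E.g. (2,3,1) → sorted (1,2,3): b_i ≤ 4+i ∀i, a PF.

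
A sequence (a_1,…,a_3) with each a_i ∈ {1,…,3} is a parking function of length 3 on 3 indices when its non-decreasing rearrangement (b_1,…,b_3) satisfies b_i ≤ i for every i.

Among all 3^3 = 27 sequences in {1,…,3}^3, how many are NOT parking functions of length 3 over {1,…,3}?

11

|PF| = (3+1−3)·(3+1)^{3−1} = 1·16 = 16 (Konheim–Weiss)
Check (2,3,2) → sorted (2,2,3): b_1=2>1, not a PF.
3^3 − 16 = 27 − 16 = 11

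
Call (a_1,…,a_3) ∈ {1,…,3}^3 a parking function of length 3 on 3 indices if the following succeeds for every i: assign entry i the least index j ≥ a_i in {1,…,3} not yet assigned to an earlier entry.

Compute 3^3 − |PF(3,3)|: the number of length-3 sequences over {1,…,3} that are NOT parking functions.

Count = 1·4^2 = 1×16 = 16
Example (2,3,3) → sorted (2,3,3): b_1=2>1, not a PF.
3^3 − 16 = 27 − 16 = 11

11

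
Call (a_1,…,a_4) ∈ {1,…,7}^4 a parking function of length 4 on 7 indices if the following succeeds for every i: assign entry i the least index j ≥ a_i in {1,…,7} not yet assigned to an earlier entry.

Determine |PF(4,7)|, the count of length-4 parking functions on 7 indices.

2048

Count = (7+1−4)·(7+1)^{4−1} = 4 · 512 = 2048 [KW]
Check (5,2,4,7) → sorted (2,4,5,7): b_i ≤ 3+i ∀i, a PF.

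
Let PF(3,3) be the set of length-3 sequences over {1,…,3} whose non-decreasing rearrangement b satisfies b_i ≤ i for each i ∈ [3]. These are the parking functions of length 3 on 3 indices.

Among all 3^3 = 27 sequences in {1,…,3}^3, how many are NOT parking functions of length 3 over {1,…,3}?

|PF| = 1·4^2 = 1×16 = 16
Check (3,3,2) → sorted (2,3,3): b_1=2>1, not a PF.
Total 27; non-PF = 27−16 = 11

11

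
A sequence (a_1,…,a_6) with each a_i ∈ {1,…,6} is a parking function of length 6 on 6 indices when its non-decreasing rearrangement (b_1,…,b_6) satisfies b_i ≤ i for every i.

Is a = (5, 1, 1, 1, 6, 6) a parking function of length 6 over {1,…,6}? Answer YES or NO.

Order a: b = (1, 1, 1, 5, 6, 6).
  b_1=1 ≤ 1
  b_2=1 ≤ 2
  b_3=1 ≤ 3
  b_4=5 > 4
  fails at i=4 ⇒ NO

NO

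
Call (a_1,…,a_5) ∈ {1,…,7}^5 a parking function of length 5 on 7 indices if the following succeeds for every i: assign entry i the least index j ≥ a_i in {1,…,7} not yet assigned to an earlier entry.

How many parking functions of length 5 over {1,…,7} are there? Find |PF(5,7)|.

|PF(5,7)| = (7−5+1)·(7+1)^(5−1) = 3·4096 = 12288
E.g. (5,5,5,3,4) → sorted (3,4,5,5,5): b_i ≤ 2+i ∀i, a PF.

12288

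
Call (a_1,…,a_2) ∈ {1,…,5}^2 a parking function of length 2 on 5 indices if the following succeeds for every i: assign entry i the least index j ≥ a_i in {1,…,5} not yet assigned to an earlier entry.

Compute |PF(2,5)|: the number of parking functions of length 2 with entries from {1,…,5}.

24

#PF = (5−2+1)·(5+1)^(2−1) = 4 · 6 = 24
Example (4,5) → sorted (4,5): b_i ≤ 3+i ∀i, a PF.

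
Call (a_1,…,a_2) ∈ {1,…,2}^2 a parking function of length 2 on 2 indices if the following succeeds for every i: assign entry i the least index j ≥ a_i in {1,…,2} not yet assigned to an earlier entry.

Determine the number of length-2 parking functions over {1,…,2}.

3

|PF(2,2)| = (2+1−2)·(2+1)^{2−1} = 1 · 3 = 3 (Konheim–Weiss)
E.g. (1,2) → sorted (1,2): b_i ≤ i ∀i, a PF.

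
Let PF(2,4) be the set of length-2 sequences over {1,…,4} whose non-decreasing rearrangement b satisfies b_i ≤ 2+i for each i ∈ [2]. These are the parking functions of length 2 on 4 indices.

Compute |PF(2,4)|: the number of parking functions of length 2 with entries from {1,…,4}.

#PF = (4+1−2)·(4+1)^{2−1} = 3 · 5 = 15 (Konheim–Weiss)
Example (1,2) → sorted (1,2): b_i ≤ 2+i ∀i, a PF.

15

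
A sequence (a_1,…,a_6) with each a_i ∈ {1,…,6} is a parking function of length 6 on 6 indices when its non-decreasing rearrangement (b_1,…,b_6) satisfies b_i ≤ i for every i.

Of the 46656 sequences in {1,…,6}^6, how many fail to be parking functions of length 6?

#PF = (6+1−6)·(6+1)^{6−1} = 1 · 16807 = 16807 (Konheim–Weiss)
Check (4,4,4,6,6,1) → sorted (1,4,4,4,6,6): b_2=4>2, not a PF.
Total 46656; non-PF = 46656−16807 = 29849

29849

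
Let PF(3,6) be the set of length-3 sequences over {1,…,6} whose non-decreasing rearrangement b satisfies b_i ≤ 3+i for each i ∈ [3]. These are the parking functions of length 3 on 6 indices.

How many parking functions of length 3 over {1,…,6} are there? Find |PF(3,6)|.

Count = (6+1−3)·(6+1)^{3−1} = 4·49 = 196 (Pollak)
Example (1,2,4) → sorted (1,2,4): b_i ≤ 3+i ∀i, a PF.

196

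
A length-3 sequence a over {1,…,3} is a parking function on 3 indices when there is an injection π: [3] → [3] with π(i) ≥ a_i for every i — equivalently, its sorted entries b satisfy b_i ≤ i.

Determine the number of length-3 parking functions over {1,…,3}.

16

Count = 1·4^2 = 1 · 16 = 16 [KW]
One tuple (2,1,1) → sorted (1,1,2): b_i ≤ i ∀i, a PF.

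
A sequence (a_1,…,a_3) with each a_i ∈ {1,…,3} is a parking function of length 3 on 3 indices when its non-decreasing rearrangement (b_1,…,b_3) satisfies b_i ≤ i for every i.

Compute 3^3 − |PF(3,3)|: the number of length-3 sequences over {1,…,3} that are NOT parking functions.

Count = 1·4^2 = 1×16 = 16 (Konheim–Weiss)
Example (3,3,1) → sorted (1,3,3): b_2=3>2, not a PF.
3^3 − 16 = 27 − 16 = 11

11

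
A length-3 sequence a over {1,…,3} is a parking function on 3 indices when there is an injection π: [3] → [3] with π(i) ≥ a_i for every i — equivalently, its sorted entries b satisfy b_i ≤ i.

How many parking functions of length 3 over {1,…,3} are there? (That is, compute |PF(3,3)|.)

|PF(3,3)| = 1·4^2 = 1×16 = 16
Example (3,1,2) → sorted (1,2,3): b_i ≤ i ∀i, a PF.

16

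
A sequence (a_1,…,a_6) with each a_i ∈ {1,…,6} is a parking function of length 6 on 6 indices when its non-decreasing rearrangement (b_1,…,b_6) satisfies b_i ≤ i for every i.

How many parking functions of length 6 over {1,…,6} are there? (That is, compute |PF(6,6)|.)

#PF = (6−6+1)·(6+1)^(6−1) = 1·16807 = 16807 (Pollak)
E.g. (2,1,4,5,3,5) → sorted (1,2,3,4,5,5): b_i ≤ i ∀i, a PF.

16807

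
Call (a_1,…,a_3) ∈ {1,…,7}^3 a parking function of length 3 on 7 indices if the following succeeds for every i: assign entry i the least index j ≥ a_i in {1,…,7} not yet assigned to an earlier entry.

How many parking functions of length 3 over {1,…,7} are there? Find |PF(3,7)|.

320

|PF(3,7)| = (7−3+1)·(7+1)^(3−1) = 5 · 64 = 320 (Konheim–Weiss)
Check (2,3,5) → sorted (2,3,5): b_i ≤ 4+i ∀i, a PF.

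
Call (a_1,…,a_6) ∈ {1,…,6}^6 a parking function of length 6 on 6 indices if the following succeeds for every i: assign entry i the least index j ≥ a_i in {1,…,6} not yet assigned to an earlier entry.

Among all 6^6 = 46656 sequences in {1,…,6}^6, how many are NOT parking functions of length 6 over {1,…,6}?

Count = 1·7^5 = 1×16807 = 16807 (Pollak)
One tuple (5,5,4,4,5,5) → sorted (4,4,5,5,5,5): b_1=4>1, not a PF.
Total 46656; non-PF = 46656−16807 = 29849

29849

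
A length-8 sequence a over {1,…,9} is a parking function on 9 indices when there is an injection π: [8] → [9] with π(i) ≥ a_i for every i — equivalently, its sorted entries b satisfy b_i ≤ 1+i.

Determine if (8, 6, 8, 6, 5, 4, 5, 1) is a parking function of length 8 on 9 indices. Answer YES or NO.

Sorted: b = (1, 4, 5, 5, 6, 6, 8, 8).
  b_1=1 ≤ 2
  b_2=4 > 3
  fails at i=2 ⇒ NO

NO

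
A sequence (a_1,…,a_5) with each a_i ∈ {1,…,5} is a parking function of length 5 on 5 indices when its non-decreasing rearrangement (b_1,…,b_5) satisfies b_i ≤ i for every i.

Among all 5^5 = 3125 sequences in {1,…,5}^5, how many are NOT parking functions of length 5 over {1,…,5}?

1829

Count = (5−5+1)·(5+1)^(5−1) = 1×1296 = 1296 (Pollak)
Example (2,5,4,5,5) → sorted (2,4,5,5,5): b_1=2>1, not a PF.
Total 3125; non-PF = 3125−1296 = 1829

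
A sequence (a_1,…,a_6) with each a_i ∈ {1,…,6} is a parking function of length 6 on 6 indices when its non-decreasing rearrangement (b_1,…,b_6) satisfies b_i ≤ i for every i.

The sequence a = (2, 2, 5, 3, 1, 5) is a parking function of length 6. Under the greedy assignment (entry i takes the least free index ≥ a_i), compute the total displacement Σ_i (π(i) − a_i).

3

Σπ = 6·7/2 = 21 (π permutes [6]); Σa = 2+2+5+3+1+5 = 18; disp = 21−18 = 3.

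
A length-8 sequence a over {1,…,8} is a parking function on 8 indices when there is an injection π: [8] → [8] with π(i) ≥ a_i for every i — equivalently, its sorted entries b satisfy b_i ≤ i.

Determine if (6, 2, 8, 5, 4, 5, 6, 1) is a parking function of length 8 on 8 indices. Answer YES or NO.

Sorted: b = (1, 2, 4, 5, 5, 6, 6, 8).
  b_1=1 ≤ 1
  b_2=2 ≤ 2
  b_3=4 > 3
  fails at i=3 ⇒ NO

NO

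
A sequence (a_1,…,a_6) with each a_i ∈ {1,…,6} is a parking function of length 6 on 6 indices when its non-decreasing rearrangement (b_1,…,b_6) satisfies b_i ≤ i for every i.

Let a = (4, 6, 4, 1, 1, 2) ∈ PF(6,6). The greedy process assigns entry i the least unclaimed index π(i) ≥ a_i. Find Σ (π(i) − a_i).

Σπ = 6·7/2 = 21 (π permutes [6]); Σa = 4+6+4+1+1+2 = 18; disp = 21−18 = 3.

3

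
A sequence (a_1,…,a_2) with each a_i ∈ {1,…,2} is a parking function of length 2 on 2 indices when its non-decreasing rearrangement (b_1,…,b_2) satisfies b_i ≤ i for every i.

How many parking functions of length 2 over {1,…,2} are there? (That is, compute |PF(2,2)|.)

|PF| = (2+1−2)·(2+1)^{2−1} = 1 · 3 = 3 (Pollak)
One tuple (1,1) → sorted (1,1): b_i ≤ i ∀i, a PF.

3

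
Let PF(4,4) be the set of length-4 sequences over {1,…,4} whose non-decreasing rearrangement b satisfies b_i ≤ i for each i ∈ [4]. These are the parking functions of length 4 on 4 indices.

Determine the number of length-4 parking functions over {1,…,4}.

#PF = (4−4+1)·(4+1)^(4−1) = 1×125 = 125
E.g. (3,1,4,2) → sorted (1,2,3,4): b_i ≤ i ∀i, a PF.

125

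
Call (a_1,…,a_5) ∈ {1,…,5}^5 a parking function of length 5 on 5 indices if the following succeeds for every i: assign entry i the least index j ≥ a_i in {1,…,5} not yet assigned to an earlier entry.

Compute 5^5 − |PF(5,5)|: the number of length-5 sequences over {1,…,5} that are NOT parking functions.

#PF = (5+1−5)·(5+1)^{5−1} = 1 · 1296 = 1296 [KW]
Check (4,4,4,2,3) → sorted (2,3,4,4,4): b_1=2>1, not a PF.
5^5 − 1296 = 3125 − 1296 = 1829

1829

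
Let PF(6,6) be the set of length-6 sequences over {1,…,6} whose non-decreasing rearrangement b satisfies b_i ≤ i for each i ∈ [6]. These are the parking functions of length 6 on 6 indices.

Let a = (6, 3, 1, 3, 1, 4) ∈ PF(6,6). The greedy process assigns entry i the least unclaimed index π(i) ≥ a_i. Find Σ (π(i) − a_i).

3

Σπ(i) = 1+…+6 = 21; Σa = 6+3+1+3+1+4 = 18; disp = 21−18 = 3.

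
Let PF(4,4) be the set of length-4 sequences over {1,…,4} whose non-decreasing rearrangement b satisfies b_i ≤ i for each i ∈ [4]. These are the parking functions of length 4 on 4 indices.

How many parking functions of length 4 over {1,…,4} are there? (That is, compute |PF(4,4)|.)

|PF| = (5−4)·5^(4−1) = 1 · 125 = 125 (Pollak)
E.g. (1,2,1,4) → sorted (1,1,2,4): b_i ≤ i ∀i, a PF.

125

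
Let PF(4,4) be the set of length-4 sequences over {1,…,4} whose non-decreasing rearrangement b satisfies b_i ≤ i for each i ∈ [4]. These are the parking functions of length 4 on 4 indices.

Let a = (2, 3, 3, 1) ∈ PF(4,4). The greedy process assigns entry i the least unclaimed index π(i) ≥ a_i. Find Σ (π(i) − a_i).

1

Σπ(i) = 1+…+4 = 10; Σa = 2+3+3+1 = 9; disp = 10−9 = 1.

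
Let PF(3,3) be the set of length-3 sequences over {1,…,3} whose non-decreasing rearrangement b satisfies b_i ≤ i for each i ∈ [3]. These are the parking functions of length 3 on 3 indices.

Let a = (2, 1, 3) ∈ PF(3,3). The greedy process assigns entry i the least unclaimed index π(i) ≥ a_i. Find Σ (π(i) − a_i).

Σπ = 3·4/2 = 6 (π permutes [3]); Σa = 2+1+3 = 6; disp = 6−6 = 0.

0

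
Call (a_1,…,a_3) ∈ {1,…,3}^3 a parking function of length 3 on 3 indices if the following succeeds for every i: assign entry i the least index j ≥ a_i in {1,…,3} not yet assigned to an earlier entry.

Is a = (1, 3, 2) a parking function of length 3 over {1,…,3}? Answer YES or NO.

YES

Sorted: b = (1, 2, 3).
  b_1=1 ≤ 1
  b_2=2 ≤ 2
  b_3=3 ≤ 3
All bounds hold ⇒ YES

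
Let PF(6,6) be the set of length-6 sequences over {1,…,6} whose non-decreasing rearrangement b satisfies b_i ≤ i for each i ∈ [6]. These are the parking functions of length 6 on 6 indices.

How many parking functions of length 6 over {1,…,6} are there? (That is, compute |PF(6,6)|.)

16807

Count = (6−6+1)·(6+1)^(6−1) = 1 · 16807 = 16807 (Pollak)
One tuple (6,1,5,3,3,1) → sorted (1,1,3,3,5,6): b_i ≤ i ∀i, a PF.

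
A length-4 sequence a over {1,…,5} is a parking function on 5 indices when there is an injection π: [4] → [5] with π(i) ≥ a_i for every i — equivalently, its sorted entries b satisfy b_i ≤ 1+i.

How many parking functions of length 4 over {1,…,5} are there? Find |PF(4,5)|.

432

#PF = (6−4)·6^(4−1) = 2 · 216 = 432
Check (5,3,2,2) → sorted (2,2,3,5): b_i ≤ 1+i ∀i, a PF.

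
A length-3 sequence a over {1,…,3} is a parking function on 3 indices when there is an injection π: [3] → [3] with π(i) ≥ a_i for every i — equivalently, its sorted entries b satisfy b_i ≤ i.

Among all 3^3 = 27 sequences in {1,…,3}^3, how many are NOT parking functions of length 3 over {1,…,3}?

|PF(3,3)| = (4−3)·4^(3−1) = 1 · 16 = 16
E.g. (2,3,2) → sorted (2,2,3): b_1=2>1, not a PF.
Total 27; non-PF = 27−16 = 11

11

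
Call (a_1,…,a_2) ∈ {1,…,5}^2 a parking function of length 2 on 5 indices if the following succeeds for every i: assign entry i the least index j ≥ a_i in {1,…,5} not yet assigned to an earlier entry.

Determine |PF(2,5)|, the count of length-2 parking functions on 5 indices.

24

|PF| = (5−2+1)·(5+1)^(2−1) = 4×6 = 24
Check (4,1) → sorted (1,4): b_i ≤ 3+i ∀i, a PF.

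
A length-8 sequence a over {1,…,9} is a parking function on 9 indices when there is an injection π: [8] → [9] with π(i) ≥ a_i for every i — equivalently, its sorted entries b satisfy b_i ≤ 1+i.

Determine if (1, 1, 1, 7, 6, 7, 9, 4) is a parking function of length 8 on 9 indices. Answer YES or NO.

YES

Order a: b = (1, 1, 1, 4, 6, 7, 7, 9).
  b_1=1 ≤ 2
  b_2=1 ≤ 3
  b_3=1 ≤ 4
  b_4=4 ≤ 5
  b_5=6 ≤ 6
  b_6=7 ≤ 7
  b_7=7 ≤ 8
  b_8=9 ≤ 9
All bounds hold ⇒ YES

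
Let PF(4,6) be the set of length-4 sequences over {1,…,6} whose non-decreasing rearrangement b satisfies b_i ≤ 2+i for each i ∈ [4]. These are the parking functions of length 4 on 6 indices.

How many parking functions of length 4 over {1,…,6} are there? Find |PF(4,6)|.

|PF| = 3·7^3 = 3×343 = 1029 [KW]
Example (5,4,4,2) → sorted (2,4,4,5): b_i ≤ 2+i ∀i, a PF.

1029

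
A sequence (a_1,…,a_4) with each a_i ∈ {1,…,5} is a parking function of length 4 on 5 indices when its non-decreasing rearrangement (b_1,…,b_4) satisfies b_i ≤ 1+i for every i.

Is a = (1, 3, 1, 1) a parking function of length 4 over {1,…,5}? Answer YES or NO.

YES

Rearranged: b = (1, 1, 1, 3).
  b_1=1 ≤ 2
  b_2=1 ≤ 3
  b_3=1 ≤ 4
  b_4=3 ≤ 5
All bounds hold ⇒ YES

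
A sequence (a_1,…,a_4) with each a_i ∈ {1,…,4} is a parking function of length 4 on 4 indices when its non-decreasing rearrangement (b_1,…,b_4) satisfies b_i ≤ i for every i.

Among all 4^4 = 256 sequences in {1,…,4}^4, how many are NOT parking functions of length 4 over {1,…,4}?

131

Count = (4−4+1)·(4+1)^(4−1) = 1 · 125 = 125 [KW]
Example (3,4,4,4) → sorted (3,4,4,4): b_1=3>1, not a PF.
So 256 − 125 = 131 fail.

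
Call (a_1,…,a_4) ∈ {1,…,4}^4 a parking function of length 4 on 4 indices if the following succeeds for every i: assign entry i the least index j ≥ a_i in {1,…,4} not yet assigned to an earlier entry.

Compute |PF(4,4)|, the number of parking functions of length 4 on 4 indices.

125

#PF = 1·5^3 = 1×125 = 125 (Pollak)
Example (3,3,2,1) → sorted (1,2,3,3): b_i ≤ i ∀i, a PF.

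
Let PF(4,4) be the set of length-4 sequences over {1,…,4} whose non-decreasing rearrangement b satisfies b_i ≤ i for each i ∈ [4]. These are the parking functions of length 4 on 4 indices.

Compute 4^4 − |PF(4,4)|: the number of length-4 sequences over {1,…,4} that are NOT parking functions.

|PF| = (4−4+1)·(4+1)^(4−1) = 1×125 = 125
Check (4,4,2,3) → sorted (2,3,4,4): b_1=2>1, not a PF.
4^4 − 125 = 256 − 125 = 131

131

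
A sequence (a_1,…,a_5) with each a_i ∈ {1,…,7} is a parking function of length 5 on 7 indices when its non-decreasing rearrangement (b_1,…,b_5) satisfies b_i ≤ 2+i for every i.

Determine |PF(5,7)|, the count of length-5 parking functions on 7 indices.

12288

|PF| = (8−5)·8^(5−1) = 3 · 4096 = 12288 (Pollak)
Check (4,7,2,3,5) → sorted (2,3,4,5,7): b_i ≤ 2+i ∀i, a PF.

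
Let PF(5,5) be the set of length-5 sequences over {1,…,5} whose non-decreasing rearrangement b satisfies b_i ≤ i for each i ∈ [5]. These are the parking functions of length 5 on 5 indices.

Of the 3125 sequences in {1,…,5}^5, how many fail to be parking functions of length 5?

1829

Count = (6−5)·6^(5−1) = 1 · 1296 = 1296 [KW]
Example (4,4,4,4,5) → sorted (4,4,4,4,5): b_1=4>1, not a PF.
5^5 − 1296 = 3125 − 1296 = 1829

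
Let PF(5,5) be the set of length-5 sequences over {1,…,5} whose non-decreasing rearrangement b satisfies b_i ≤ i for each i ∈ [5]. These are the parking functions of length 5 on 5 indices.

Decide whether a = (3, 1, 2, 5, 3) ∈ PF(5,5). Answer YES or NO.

YES

Rearranged: b = (1, 2, 3, 3, 5).
  b_1=1 ≤ 1
  b_2=2 ≤ 2
  b_3=3 ≤ 3
  b_4=3 ≤ 4
  b_5=5 ≤ 5
All bounds hold ⇒ YES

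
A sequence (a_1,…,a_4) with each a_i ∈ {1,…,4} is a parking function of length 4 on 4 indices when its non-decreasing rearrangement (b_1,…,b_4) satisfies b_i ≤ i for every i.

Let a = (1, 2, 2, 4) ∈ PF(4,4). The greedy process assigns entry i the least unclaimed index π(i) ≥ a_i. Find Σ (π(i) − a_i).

Σπ = 10 ({1..4} each once); Σa = 1+2+2+4 = 9; disp = 10−9 = 1.

1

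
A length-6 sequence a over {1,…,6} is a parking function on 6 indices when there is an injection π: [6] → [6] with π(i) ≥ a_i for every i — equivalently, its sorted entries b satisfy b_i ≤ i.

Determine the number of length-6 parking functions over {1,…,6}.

Count = (7−6)·7^(6−1) = 1 · 16807 = 16807
E.g. (1,2,1,3,3,2) → sorted (1,1,2,2,3,3): b_i ≤ i ∀i, a PF.

16807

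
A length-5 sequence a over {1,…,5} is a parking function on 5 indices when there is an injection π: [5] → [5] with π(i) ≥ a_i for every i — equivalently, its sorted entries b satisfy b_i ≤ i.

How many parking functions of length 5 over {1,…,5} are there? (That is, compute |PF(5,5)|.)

1296

|PF(5,5)| = (6−5)·6^(5−1) = 1 · 1296 = 1296 (Konheim–Weiss)
Check (3,1,1,3,2) → sorted (1,1,2,3,3): b_i ≤ i ∀i, a PF.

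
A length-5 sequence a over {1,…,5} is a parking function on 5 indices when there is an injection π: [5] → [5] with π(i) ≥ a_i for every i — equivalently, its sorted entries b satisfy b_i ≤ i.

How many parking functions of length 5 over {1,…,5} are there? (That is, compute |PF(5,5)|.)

Count = 1·6^4 = 1 · 1296 = 1296 (Konheim–Weiss)
Example (1,2,4,4,3) → sorted (1,2,3,4,4): b_i ≤ i ∀i, a PF.

1296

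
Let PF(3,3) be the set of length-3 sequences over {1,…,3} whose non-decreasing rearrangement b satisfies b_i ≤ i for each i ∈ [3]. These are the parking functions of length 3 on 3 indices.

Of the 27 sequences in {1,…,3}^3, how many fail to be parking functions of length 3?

11

|PF(3,3)| = (3+1−3)·(3+1)^{3−1} = 1·16 = 16 (Konheim–Weiss)
One tuple (2,3,3) → sorted (2,3,3): b_1=2>1, not a PF.
Total 27; non-PF = 27−16 = 11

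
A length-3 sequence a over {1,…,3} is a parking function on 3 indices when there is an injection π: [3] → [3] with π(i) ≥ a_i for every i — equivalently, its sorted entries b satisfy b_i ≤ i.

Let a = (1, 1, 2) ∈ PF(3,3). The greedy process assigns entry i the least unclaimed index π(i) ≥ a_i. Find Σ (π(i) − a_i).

2

Σπ = 6 ({1..3} each once); Σa = 1+1+2 = 4; disp = 6−4 = 2.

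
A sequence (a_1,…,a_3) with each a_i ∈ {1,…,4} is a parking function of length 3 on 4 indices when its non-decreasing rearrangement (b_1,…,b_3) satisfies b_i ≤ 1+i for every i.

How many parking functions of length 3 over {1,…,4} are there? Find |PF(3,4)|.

#PF = (5−3)·5^(3−1) = 2×25 = 50 (Pollak)
Example (2,4,1) → sorted (1,2,4): b_i ≤ 1+i ∀i, a PF.

50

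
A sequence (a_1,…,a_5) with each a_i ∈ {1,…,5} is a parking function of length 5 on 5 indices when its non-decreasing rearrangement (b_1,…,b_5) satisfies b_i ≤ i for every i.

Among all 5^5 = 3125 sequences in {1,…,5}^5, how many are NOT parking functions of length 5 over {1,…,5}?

|PF| = (5+1−5)·(5+1)^{5−1} = 1 · 1296 = 1296 (Konheim–Weiss)
One tuple (5,5,3,1,2) → sorted (1,2,3,5,5): b_4=5>4, not a PF.
So 3125 − 1296 = 1829 fail.

1829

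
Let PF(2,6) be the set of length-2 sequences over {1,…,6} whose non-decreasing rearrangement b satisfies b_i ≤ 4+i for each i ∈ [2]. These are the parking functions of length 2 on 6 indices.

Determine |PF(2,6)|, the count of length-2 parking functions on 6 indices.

Count = (6−2+1)·(6+1)^(2−1) = 5×7 = 35 (Konheim–Weiss)
Example (3,1) → sorted (1,3): b_i ≤ 4+i ∀i, a PF.

35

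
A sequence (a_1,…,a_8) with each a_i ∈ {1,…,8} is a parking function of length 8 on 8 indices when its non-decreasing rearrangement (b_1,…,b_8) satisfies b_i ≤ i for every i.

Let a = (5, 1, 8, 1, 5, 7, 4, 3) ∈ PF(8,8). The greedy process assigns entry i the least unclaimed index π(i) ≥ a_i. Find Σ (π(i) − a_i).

Σπ = 8·9/2 = 36 (π permutes [8]); Σa = 5+1+8+1+5+7+4+3 = 34; disp = 36−34 = 2.

2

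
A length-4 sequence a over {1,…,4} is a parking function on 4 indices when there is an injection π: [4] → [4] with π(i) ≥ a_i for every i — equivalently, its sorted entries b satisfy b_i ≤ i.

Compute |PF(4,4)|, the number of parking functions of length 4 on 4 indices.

|PF(4,4)| = 1·5^3 = 1·125 = 125
Example (3,1,2,4) → sorted (1,2,3,4): b_i ≤ i ∀i, a PF.

125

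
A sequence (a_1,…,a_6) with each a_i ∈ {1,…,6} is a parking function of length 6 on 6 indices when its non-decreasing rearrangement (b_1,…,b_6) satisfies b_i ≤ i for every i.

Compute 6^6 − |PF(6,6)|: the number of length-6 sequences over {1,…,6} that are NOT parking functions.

#PF = (6+1−6)·(6+1)^{6−1} = 1×16807 = 16807 (Pollak)
Example (5,6,6,5,6,5) → sorted (5,5,5,6,6,6): b_1=5>1, not a PF.
Total 46656; non-PF = 46656−16807 = 29849

29849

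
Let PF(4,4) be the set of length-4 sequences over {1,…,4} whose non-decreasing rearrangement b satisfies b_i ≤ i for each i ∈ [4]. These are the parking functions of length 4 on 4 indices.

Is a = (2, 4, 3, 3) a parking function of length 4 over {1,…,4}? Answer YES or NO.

Order a: b = (2, 3, 3, 4).
  b_1=2 > 1
  fails at i=1 ⇒ NO

NO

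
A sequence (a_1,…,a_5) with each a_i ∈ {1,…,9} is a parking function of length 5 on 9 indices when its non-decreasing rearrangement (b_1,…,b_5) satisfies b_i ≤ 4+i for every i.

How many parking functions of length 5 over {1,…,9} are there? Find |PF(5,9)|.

Count = (9−5+1)·(9+1)^(5−1) = 5·10000 = 50000 [KW]
One tuple (5,2,4,9,4) → sorted (2,4,4,5,9): b_i ≤ 4+i ∀i, a PF.

50000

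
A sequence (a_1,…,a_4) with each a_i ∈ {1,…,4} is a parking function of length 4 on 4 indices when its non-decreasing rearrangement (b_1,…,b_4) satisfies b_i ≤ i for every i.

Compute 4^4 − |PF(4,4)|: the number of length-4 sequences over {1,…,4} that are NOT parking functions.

131

#PF = (4−4+1)·(4+1)^(4−1) = 1·125 = 125 [KW]
Example (3,2,2,4) → sorted (2,2,3,4): b_1=2>1, not a PF.
So 256 − 125 = 131 fail.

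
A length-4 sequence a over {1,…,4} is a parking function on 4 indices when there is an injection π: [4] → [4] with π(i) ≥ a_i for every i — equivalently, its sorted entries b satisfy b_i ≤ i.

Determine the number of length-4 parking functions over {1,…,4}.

125

#PF = 1·5^3 = 1×125 = 125 (Pollak)
Example (4,1,1,2) → sorted (1,1,2,4): b_i ≤ i ∀i, a PF.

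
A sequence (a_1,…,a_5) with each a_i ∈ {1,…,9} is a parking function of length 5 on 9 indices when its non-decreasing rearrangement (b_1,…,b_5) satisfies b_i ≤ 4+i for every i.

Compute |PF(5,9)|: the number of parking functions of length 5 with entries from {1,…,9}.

|PF| = (9−5+1)·(9+1)^(5−1) = 5·10000 = 50000 (Konheim–Weiss)
E.g. (9,3,1,7,1) → sorted (1,1,3,7,9): b_i ≤ 4+i ∀i, a PF.

50000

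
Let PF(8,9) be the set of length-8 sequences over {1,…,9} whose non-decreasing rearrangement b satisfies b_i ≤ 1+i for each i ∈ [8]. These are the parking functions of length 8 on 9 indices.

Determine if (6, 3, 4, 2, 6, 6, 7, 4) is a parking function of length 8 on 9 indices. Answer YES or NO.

Sorted: b = (2, 3, 4, 4, 6, 6, 6, 7).
  b_1=2 ≤ 2
  b_2=3 ≤ 3
  b_3=4 ≤ 4
  b_4=4 ≤ 5
  b_5=6 ≤ 6
  b_6=6 ≤ 7
  b_7=6 ≤ 8
  b_8=7 ≤ 9
All bounds hold ⇒ YES

YES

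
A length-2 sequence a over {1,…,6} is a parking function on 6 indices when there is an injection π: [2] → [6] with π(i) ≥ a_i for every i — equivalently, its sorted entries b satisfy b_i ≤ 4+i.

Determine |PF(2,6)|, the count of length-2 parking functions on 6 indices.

35

|PF(2,6)| = (6+1−2)·(6+1)^{2−1} = 5×7 = 35
Example (3,2) → sorted (2,3): b_i ≤ 4+i ∀i, a PF.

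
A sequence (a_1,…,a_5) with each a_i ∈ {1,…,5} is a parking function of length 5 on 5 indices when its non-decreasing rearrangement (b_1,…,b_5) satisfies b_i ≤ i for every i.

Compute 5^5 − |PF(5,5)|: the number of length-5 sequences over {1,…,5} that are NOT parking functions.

1829

|PF(5,5)| = 1·6^4 = 1×1296 = 1296 (Pollak)
Check (5,3,4,5,3) → sorted (3,3,4,5,5): b_1=3>1, not a PF.
5^5 − 1296 = 3125 − 1296 = 1829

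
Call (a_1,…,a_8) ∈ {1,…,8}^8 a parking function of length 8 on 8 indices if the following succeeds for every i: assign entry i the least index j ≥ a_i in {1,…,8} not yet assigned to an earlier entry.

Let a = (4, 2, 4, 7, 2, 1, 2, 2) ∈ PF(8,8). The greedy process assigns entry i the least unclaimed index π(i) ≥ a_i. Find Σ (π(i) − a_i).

Σπ = 36 ({1..8} each once); Σa = 4+2+4+7+2+1+2+2 = 24; disp = 36−24 = 12.

12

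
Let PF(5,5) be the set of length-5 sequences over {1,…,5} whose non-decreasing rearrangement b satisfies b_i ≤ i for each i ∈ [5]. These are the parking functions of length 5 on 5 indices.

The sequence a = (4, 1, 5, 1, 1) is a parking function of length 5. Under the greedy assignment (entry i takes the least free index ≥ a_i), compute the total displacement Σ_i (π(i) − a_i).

3

Σπ = 5·6/2 = 15 (π permutes [5]); Σa = 4+1+5+1+1 = 12; disp = 15−12 = 3.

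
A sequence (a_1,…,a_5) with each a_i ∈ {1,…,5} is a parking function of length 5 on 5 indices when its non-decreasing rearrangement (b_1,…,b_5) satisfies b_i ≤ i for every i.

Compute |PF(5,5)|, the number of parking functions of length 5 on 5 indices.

|PF| = (5−5+1)·(5+1)^(5−1) = 1·1296 = 1296 [KW]
E.g. (4,1,2,2,5) → sorted (1,2,2,4,5): b_i ≤ i ∀i, a PF.

1296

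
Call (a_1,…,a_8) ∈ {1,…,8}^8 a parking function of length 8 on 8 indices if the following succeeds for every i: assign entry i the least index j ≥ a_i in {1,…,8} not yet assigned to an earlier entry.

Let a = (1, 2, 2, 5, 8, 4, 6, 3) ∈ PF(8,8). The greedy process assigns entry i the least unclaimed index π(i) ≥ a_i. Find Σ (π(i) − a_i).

5

Σπ = 8·9/2 = 36 (π permutes [8]); Σa = 1+2+2+5+8+4+6+3 = 31; disp = 36−31 = 5.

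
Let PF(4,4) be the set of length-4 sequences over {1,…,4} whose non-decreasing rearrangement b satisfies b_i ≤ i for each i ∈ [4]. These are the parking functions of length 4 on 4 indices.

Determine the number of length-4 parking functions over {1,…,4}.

#PF = (5−4)·5^(4−1) = 1·125 = 125 [KW]
E.g. (2,2,2,1) → sorted (1,2,2,2): b_i ≤ i ∀i, a PF.

125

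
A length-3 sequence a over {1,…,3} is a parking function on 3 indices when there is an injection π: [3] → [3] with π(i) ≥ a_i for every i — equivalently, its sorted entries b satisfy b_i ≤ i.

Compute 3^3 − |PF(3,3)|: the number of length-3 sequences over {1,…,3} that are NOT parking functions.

11

Count = 1·4^2 = 1×16 = 16
E.g. (2,2,2) → sorted (2,2,2): b_1=2>1, not a PF.
So 27 − 16 = 11 fail.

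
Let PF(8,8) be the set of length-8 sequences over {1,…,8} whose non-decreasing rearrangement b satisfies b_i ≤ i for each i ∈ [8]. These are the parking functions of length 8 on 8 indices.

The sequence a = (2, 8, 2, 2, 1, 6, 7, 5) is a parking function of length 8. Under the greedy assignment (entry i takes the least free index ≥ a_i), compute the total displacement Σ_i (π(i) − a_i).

Σπ = 8·9/2 = 36 (π permutes [8]); Σa = 2+8+2+2+1+6+7+5 = 33; disp = 36−33 = 3.

3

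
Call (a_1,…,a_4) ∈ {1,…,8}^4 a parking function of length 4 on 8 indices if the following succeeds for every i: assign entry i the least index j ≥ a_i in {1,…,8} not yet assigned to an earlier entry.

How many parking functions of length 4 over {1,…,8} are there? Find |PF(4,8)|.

|PF| = (8+1−4)·(8+1)^{4−1} = 5 · 729 = 3645
Example (5,8,7,3) → sorted (3,5,7,8): b_i ≤ 4+i ∀i, a PF.

3645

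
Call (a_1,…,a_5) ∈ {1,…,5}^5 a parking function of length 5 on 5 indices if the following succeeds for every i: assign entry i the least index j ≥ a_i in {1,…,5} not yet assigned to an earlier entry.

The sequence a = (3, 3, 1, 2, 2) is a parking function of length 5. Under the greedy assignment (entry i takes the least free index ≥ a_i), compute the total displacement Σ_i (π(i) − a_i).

4

Σπ = 15 ({1..5} each once); Σa = 3+3+1+2+2 = 11; disp = 15−11 = 4.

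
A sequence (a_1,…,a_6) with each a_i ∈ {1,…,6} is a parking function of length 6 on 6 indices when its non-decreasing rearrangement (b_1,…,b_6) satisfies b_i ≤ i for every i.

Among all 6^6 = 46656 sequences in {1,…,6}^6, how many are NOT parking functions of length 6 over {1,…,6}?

29849

#PF = (6+1−6)·(6+1)^{6−1} = 1×16807 = 16807
One tuple (2,6,5,3,3,6) → sorted (2,3,3,5,6,6): b_1=2>1, not a PF.
So 46656 − 16807 = 29849 fail.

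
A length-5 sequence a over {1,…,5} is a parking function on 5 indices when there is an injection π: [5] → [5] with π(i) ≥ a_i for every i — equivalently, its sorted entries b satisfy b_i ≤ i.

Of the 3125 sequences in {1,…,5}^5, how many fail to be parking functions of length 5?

1829

#PF = (5−5+1)·(5+1)^(5−1) = 1·1296 = 1296
One tuple (1,4,5,5,5) → sorted (1,4,5,5,5): b_2=4>2, not a PF.
5^5 − 1296 = 3125 − 1296 = 1829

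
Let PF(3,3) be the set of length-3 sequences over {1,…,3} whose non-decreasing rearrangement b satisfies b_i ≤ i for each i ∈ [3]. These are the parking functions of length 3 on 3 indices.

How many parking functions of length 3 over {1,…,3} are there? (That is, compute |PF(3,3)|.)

16

#PF = (4−3)·4^(3−1) = 1·16 = 16 (Pollak)
One tuple (3,1,1) → sorted (1,1,3): b_i ≤ i ∀i, a PF.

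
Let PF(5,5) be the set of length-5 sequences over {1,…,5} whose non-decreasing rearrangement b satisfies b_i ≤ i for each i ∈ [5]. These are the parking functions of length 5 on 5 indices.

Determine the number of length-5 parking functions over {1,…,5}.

#PF = 1·6^4 = 1×1296 = 1296 (Pollak)
One tuple (3,2,3,1,5) → sorted (1,2,3,3,5): b_i ≤ i ∀i, a PF.

1296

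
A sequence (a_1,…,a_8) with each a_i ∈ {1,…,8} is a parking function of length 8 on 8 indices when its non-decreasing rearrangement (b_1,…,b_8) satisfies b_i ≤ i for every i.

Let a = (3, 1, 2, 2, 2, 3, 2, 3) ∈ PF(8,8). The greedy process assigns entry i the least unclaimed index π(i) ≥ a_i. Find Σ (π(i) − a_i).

Σπ(i) = 1+…+8 = 36; Σa = 3+1+2+2+2+3+2+3 = 18; disp = 36−18 = 18.

18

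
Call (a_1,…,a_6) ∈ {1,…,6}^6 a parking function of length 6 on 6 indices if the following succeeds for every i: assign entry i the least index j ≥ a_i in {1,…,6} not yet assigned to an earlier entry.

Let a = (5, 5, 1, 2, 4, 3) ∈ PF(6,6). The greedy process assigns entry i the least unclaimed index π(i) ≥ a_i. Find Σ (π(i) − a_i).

1

Σπ(i) = 1+…+6 = 21; Σa = 5+5+1+2+4+3 = 20; disp = 21−20 = 1.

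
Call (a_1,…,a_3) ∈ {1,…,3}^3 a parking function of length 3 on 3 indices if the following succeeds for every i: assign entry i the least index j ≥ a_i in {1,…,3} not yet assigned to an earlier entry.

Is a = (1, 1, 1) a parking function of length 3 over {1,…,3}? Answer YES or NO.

Sorted: b = (1, 1, 1).
  b_1=1 ≤ 1
  b_2=1 ≤ 2
  b_3=1 ≤ 3
All bounds hold ⇒ YES

YES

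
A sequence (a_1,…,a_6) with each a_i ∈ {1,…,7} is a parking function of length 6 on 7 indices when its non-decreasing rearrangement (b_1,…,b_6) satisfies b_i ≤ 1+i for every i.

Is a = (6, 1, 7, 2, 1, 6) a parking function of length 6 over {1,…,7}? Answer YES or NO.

NO

Rearranged: b = (1, 1, 2, 6, 6, 7).
  b_1=1 ≤ 2
  b_2=1 ≤ 3
  b_3=2 ≤ 4
  b_4=6 > 5
  fails at i=4 ⇒ NO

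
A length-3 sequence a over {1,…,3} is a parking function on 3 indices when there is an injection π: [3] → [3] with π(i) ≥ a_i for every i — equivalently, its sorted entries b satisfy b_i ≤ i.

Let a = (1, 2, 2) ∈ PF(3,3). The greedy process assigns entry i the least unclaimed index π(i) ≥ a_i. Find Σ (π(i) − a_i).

1

Σπ(i) = 1+…+3 = 6; Σa = 1+2+2 = 5; disp = 6−5 = 1.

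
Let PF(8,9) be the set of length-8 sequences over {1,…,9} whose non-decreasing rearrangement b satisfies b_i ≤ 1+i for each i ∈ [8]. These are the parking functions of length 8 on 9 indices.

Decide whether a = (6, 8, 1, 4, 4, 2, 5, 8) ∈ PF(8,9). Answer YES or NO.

Sorted: b = (1, 2, 4, 4, 5, 6, 8, 8).
  b_1=1 ≤ 2
  b_2=2 ≤ 3
  b_3=4 ≤ 4
  b_4=4 ≤ 5
  b_5=5 ≤ 6
  b_6=6 ≤ 7
  b_7=8 ≤ 8
  b_8=8 ≤ 9
All bounds hold ⇒ YES

YES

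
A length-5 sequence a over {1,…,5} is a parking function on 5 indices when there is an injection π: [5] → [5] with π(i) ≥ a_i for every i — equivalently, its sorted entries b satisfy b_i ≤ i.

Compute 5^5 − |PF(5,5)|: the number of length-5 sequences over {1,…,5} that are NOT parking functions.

#PF = 1·6^4 = 1 · 1296 = 1296 (Pollak)
E.g. (2,3,3,3,5) → sorted (2,3,3,3,5): b_1=2>1, not a PF.
So 3125 − 1296 = 1829 fail.

1829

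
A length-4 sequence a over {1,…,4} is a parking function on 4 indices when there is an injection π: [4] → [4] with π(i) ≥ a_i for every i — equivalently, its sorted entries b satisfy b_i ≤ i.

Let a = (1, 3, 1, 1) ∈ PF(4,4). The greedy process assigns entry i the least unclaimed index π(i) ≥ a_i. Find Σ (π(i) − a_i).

Σπ(i) = 1+…+4 = 10; Σa = 1+3+1+1 = 6; disp = 10−6 = 4.

4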